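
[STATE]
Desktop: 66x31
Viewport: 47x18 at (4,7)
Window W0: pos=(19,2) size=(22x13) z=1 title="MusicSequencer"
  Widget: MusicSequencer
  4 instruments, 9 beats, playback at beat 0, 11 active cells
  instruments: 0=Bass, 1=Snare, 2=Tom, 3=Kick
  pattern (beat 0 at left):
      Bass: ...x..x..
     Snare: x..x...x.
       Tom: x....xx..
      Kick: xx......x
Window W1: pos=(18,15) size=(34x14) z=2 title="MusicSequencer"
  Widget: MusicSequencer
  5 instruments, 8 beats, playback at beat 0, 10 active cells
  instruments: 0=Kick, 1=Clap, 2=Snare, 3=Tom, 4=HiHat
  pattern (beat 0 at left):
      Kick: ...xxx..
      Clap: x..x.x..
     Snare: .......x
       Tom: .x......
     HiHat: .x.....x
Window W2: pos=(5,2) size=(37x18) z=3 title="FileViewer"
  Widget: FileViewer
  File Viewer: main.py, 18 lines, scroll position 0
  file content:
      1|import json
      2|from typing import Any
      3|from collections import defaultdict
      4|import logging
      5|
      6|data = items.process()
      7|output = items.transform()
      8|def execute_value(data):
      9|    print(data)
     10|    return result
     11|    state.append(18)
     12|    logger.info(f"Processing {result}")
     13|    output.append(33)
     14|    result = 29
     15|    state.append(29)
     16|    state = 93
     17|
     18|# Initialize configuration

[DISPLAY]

 ┃from collections import defaultdic░┃         
 ┃import logging                    ░┃         
 ┃                                  ░┃         
 ┃data = items.process()            ░┃         
 ┃output = items.transform()        ░┃         
 ┃def execute_value(data):          ░┃         
 ┃    print(data)                   ░┃         
 ┃    return result                 ░┃         
 ┃    state.append(18)              ░┃━━━━━━━━━
 ┃    logger.info(f"Processing {resu░┃         
 ┃    output.append(33)             ░┃─────────
 ┃    result = 29                   ▼┃         
 ┗━━━━━━━━━━━━━━━━━━━━━━━━━━━━━━━━━━━┛         
              ┃  Clap█··█·█··                  
              ┃ Snare·······█                  
              ┃   Tom·█······                  
              ┃ HiHat·█·····█                  
              ┃                                


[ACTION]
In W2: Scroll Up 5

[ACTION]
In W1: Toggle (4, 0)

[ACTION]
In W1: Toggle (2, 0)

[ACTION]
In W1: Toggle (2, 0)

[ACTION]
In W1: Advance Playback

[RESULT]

 ┃from collections import defaultdic░┃         
 ┃import logging                    ░┃         
 ┃                                  ░┃         
 ┃data = items.process()            ░┃         
 ┃output = items.transform()        ░┃         
 ┃def execute_value(data):          ░┃         
 ┃    print(data)                   ░┃         
 ┃    return result                 ░┃         
 ┃    state.append(18)              ░┃━━━━━━━━━
 ┃    logger.info(f"Processing {resu░┃         
 ┃    output.append(33)             ░┃─────────
 ┃    result = 29                   ▼┃         
 ┗━━━━━━━━━━━━━━━━━━━━━━━━━━━━━━━━━━━┛         
              ┃  Clap█··█·█··                  
              ┃ Snare·······█                  
              ┃   Tom·█······                  
              ┃ HiHat██·····█                  
              ┃                                


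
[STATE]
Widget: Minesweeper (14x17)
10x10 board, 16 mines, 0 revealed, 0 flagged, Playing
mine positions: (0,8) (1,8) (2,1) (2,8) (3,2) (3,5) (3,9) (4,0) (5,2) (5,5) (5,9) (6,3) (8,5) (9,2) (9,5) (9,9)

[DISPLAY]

■■■■■■■■■■    
■■■■■■■■■■    
■■■■■■■■■■    
■■■■■■■■■■    
■■■■■■■■■■    
■■■■■■■■■■    
■■■■■■■■■■    
■■■■■■■■■■    
■■■■■■■■■■    
■■■■■■■■■■    
              
              
              
              
              
              
              


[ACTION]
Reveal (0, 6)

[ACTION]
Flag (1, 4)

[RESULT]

       2■■    
111    3■■    
■■211112■■    
■■■■■■■■■■    
■■■■■■■■■■    
■■■■■■■■■■    
■■■■■■■■■■    
■■■■■■■■■■    
■■■■■■■■■■    
■■■■■■■■■■    
              
              
              
              
              
              
              


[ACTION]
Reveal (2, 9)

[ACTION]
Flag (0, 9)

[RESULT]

       2■⚑    
111    3■■    
■■211112■3    
■■■■■■■■■■    
■■■■■■■■■■    
■■■■■■■■■■    
■■■■■■■■■■    
■■■■■■■■■■    
■■■■■■■■■■    
■■■■■■■■■■    
              
              
              
              
              
              
              


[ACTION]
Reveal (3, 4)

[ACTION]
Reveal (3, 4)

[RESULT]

       2■⚑    
111    3■■    
■■211112■3    
■■■■1■■■■■    
■■■■■■■■■■    
■■■■■■■■■■    
■■■■■■■■■■    
■■■■■■■■■■    
■■■■■■■■■■    
■■■■■■■■■■    
              
              
              
              
              
              
              


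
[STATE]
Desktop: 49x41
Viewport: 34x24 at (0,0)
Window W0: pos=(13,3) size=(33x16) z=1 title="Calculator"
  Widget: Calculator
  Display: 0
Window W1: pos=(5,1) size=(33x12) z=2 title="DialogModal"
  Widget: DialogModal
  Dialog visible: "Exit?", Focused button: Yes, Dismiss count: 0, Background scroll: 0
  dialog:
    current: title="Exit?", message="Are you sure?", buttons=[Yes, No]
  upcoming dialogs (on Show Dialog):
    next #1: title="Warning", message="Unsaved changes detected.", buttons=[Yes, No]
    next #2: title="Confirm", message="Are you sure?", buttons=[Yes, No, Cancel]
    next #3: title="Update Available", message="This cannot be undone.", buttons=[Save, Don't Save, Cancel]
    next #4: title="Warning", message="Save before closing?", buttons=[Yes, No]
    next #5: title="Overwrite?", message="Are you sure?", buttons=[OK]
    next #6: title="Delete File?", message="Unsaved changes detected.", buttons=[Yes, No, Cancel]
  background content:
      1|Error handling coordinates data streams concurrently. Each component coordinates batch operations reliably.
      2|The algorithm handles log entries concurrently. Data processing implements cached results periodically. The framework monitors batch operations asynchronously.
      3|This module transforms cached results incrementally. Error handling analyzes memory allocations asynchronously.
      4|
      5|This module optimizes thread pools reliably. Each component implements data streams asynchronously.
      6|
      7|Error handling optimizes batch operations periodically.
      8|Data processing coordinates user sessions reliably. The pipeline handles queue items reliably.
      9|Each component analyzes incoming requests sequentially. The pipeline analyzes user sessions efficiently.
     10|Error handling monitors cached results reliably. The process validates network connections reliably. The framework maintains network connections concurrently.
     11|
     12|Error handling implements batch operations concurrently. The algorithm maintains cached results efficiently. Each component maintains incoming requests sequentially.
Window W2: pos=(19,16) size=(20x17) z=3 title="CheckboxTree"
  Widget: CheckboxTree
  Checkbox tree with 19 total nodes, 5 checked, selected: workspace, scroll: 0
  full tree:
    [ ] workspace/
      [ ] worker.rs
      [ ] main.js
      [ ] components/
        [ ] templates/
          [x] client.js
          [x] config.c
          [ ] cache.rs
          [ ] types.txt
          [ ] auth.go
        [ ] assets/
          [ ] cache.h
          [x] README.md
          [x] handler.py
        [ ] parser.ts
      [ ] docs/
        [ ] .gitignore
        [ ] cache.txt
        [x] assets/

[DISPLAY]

                                  
     ┏━━━━━━━━━━━━━━━━━━━━━━━━━━━━
     ┃ DialogModal                
     ┠────────────────────────────
     ┃Error handling coordinates d
     ┃The alg┌───────────────┐g en
     ┃This mo│     Exit?     │ache
     ┃       │ Are you sure? │    
     ┃This mo│   [Yes]  No   │read
     ┃       └───────────────┘    
     ┃Error handling optimizes bat
     ┃Data processing coordinates 
     ┗━━━━━━━━━━━━━━━━━━━━━━━━━━━━
             ┃├───┼───┼───┼───┤   
             ┃│ 0 │ . │ = │ + │   
             ┃├───┼───┼───┼───┤   
             ┃│ C │┏━━━━━━━━━━━━━━
             ┃└───┴┃ CheckboxTree 
             ┗━━━━━┠──────────────
                   ┃>[-] workspace
                   ┃   [ ] worker.
                   ┃   [ ] main.js
                   ┃   [-] compone
                   ┃     [-] templ


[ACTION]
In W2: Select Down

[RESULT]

                                  
     ┏━━━━━━━━━━━━━━━━━━━━━━━━━━━━
     ┃ DialogModal                
     ┠────────────────────────────
     ┃Error handling coordinates d
     ┃The alg┌───────────────┐g en
     ┃This mo│     Exit?     │ache
     ┃       │ Are you sure? │    
     ┃This mo│   [Yes]  No   │read
     ┃       └───────────────┘    
     ┃Error handling optimizes bat
     ┃Data processing coordinates 
     ┗━━━━━━━━━━━━━━━━━━━━━━━━━━━━
             ┃├───┼───┼───┼───┤   
             ┃│ 0 │ . │ = │ + │   
             ┃├───┼───┼───┼───┤   
             ┃│ C │┏━━━━━━━━━━━━━━
             ┃└───┴┃ CheckboxTree 
             ┗━━━━━┠──────────────
                   ┃ [-] workspace
                   ┃>  [ ] worker.
                   ┃   [ ] main.js
                   ┃   [-] compone
                   ┃     [-] templ


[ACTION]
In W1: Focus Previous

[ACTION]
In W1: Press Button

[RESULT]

                                  
     ┏━━━━━━━━━━━━━━━━━━━━━━━━━━━━
     ┃ DialogModal                
     ┠────────────────────────────
     ┃Error handling coordinates d
     ┃The algorithm handles log en
     ┃This module transforms cache
     ┃                            
     ┃This module optimizes thread
     ┃                            
     ┃Error handling optimizes bat
     ┃Data processing coordinates 
     ┗━━━━━━━━━━━━━━━━━━━━━━━━━━━━
             ┃├───┼───┼───┼───┤   
             ┃│ 0 │ . │ = │ + │   
             ┃├───┼───┼───┼───┤   
             ┃│ C │┏━━━━━━━━━━━━━━
             ┃└───┴┃ CheckboxTree 
             ┗━━━━━┠──────────────
                   ┃ [-] workspace
                   ┃>  [ ] worker.
                   ┃   [ ] main.js
                   ┃   [-] compone
                   ┃     [-] templ


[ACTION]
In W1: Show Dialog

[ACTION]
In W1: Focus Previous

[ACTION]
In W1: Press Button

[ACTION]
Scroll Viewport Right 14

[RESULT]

                                  
━━━━━━━━━━━━━━━━━━━━━━━┓          
odal                   ┃          
───────────────────────┨━━━━━━━┓  
ndling coordinates data┃       ┃  
rithm handles log entri┃───────┨  
ule transforms cached r┃      0┃  
                       ┃       ┃  
ule optimizes thread po┃       ┃  
                       ┃       ┃  
ndling optimizes batch ┃       ┃  
cessing coordinates use┃       ┃  
━━━━━━━━━━━━━━━━━━━━━━━┛       ┃  
├───┼───┼───┼───┤              ┃  
│ 0 │ . │ = │ + │              ┃  
├───┼───┼───┼───┤              ┃  
│ C │┏━━━━━━━━━━━━━━━━━━┓      ┃  
└───┴┃ CheckboxTree     ┃      ┃  
━━━━━┠──────────────────┨━━━━━━┛  
     ┃ [-] workspace/   ┃         
     ┃>  [ ] worker.rs  ┃         
     ┃   [ ] main.js    ┃         
     ┃   [-] components/┃         
     ┃     [-] templates┃         


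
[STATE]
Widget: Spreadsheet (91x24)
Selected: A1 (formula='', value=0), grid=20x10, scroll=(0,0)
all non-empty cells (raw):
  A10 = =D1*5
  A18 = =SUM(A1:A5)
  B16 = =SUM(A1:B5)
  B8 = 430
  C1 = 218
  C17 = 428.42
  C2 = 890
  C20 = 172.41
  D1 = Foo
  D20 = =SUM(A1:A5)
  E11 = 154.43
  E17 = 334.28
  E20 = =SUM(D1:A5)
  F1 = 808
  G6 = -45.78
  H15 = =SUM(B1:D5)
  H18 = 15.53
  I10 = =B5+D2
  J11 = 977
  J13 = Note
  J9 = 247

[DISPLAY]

A1:                                                                                        
       A       B       C       D       E       F       G       H       I       J           
-------------------------------------------------------------------------------------------
  1      [0]       0     218Foo            0     808       0       0       0       0       
  2        0       0     890       0       0       0       0       0       0       0       
  3        0       0       0       0       0       0       0       0       0       0       
  4        0       0       0       0       0       0       0       0       0       0       
  5        0       0       0       0       0       0       0       0       0       0       
  6        0       0       0       0       0       0  -45.78       0       0       0       
  7        0       0       0       0       0       0       0       0       0       0       
  8        0     430       0       0       0       0       0       0       0       0       
  9        0       0       0       0       0       0       0       0       0     247       
 10 #ERR!          0       0       0       0       0       0       0       0       0       
 11        0       0       0       0  154.43       0       0       0       0     977       
 12        0       0       0       0       0       0       0       0       0       0       
 13        0       0       0       0       0       0       0       0       0Note           
 14        0       0       0       0       0       0       0       0       0       0       
 15        0       0       0       0       0       0       0    1108       0       0       
 16        0       0       0       0       0       0       0       0       0       0       
 17        0       0  428.42       0  334.28       0       0       0       0       0       
 18        0       0       0       0       0       0       0   15.53       0       0       
 19        0       0       0       0       0       0       0       0       0       0       
 20        0       0  172.41       0    1108       0       0       0       0       0       
                                                                                           


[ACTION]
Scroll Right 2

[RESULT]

A1:                                                                                        
       C       D       E       F       G       H       I       J                           
-------------------------------------------------------------------------------------------
  1      218Foo            0     808       0       0       0       0                       
  2      890       0       0       0       0       0       0       0                       
  3        0       0       0       0       0       0       0       0                       
  4        0       0       0       0       0       0       0       0                       
  5        0       0       0       0       0       0       0       0                       
  6        0       0       0       0  -45.78       0       0       0                       
  7        0       0       0       0       0       0       0       0                       
  8        0       0       0       0       0       0       0       0                       
  9        0       0       0       0       0       0       0     247                       
 10        0       0       0       0       0       0       0       0                       
 11        0       0  154.43       0       0       0       0     977                       
 12        0       0       0       0       0       0       0       0                       
 13        0       0       0       0       0       0       0Note                           
 14        0       0       0       0       0       0       0       0                       
 15        0       0       0       0       0    1108       0       0                       
 16        0       0       0       0       0       0       0       0                       
 17   428.42       0  334.28       0       0       0       0       0                       
 18        0       0       0       0       0   15.53       0       0                       
 19        0       0       0       0       0       0       0       0                       
 20   172.41       0    1108       0       0       0       0       0                       
                                                                                           


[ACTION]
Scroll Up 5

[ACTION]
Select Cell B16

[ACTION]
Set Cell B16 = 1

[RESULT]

B16: 1                                                                                     
       C       D       E       F       G       H       I       J                           
-------------------------------------------------------------------------------------------
  1      218Foo            0     808       0       0       0       0                       
  2      890       0       0       0       0       0       0       0                       
  3        0       0       0       0       0       0       0       0                       
  4        0       0       0       0       0       0       0       0                       
  5        0       0       0       0       0       0       0       0                       
  6        0       0       0       0  -45.78       0       0       0                       
  7        0       0       0       0       0       0       0       0                       
  8        0       0       0       0       0       0       0       0                       
  9        0       0       0       0       0       0       0     247                       
 10        0       0       0       0       0       0       0       0                       
 11        0       0  154.43       0       0       0       0     977                       
 12        0       0       0       0       0       0       0       0                       
 13        0       0       0       0       0       0       0Note                           
 14        0       0       0       0       0       0       0       0                       
 15        0       0       0       0       0    1108       0       0                       
 16        0       0       0       0       0       0       0       0                       
 17   428.42       0  334.28       0       0       0       0       0                       
 18        0       0       0       0       0   15.53       0       0                       
 19        0       0       0       0       0       0       0       0                       
 20   172.41       0    1108       0       0       0       0       0                       
                                                                                           


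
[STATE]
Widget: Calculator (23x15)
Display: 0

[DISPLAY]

                      0
┌───┬───┬───┬───┐      
│ 7 │ 8 │ 9 │ ÷ │      
├───┼───┼───┼───┤      
│ 4 │ 5 │ 6 │ × │      
├───┼───┼───┼───┤      
│ 1 │ 2 │ 3 │ - │      
├───┼───┼───┼───┤      
│ 0 │ . │ = │ + │      
├───┼───┼───┼───┤      
│ C │ MC│ MR│ M+│      
└───┴───┴───┴───┘      
                       
                       
                       


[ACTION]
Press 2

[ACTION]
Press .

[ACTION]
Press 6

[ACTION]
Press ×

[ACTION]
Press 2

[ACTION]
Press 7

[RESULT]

                     27
┌───┬───┬───┬───┐      
│ 7 │ 8 │ 9 │ ÷ │      
├───┼───┼───┼───┤      
│ 4 │ 5 │ 6 │ × │      
├───┼───┼───┼───┤      
│ 1 │ 2 │ 3 │ - │      
├───┼───┼───┼───┤      
│ 0 │ . │ = │ + │      
├───┼───┼───┼───┤      
│ C │ MC│ MR│ M+│      
└───┴───┴───┴───┘      
                       
                       
                       


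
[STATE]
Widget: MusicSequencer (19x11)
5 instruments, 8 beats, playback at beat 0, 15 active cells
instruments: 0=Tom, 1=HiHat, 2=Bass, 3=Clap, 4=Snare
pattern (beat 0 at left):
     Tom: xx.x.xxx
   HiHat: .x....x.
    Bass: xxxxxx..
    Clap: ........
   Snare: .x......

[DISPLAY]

      ▼1234567     
   Tom██·█·███     
 HiHat·█····█·     
  Bass██████··     
  Clap········     
 Snare·█······     
                   
                   
                   
                   
                   


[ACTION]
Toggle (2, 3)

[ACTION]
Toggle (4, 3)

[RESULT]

      ▼1234567     
   Tom██·█·███     
 HiHat·█····█·     
  Bass███·██··     
  Clap········     
 Snare·█·█····     
                   
                   
                   
                   
                   


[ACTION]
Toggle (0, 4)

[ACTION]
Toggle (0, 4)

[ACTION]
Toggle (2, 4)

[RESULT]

      ▼1234567     
   Tom██·█·███     
 HiHat·█····█·     
  Bass███··█··     
  Clap········     
 Snare·█·█····     
                   
                   
                   
                   
                   


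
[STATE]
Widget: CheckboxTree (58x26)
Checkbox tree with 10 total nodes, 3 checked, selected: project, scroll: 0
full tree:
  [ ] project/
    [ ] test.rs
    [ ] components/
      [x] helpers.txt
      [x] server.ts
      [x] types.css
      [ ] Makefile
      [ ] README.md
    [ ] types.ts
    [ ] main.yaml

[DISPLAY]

>[-] project/                                             
   [ ] test.rs                                            
   [-] components/                                        
     [x] helpers.txt                                      
     [x] server.ts                                        
     [x] types.css                                        
     [ ] Makefile                                         
     [ ] README.md                                        
   [ ] types.ts                                           
   [ ] main.yaml                                          
                                                          
                                                          
                                                          
                                                          
                                                          
                                                          
                                                          
                                                          
                                                          
                                                          
                                                          
                                                          
                                                          
                                                          
                                                          
                                                          


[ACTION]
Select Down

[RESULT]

 [-] project/                                             
>  [ ] test.rs                                            
   [-] components/                                        
     [x] helpers.txt                                      
     [x] server.ts                                        
     [x] types.css                                        
     [ ] Makefile                                         
     [ ] README.md                                        
   [ ] types.ts                                           
   [ ] main.yaml                                          
                                                          
                                                          
                                                          
                                                          
                                                          
                                                          
                                                          
                                                          
                                                          
                                                          
                                                          
                                                          
                                                          
                                                          
                                                          
                                                          


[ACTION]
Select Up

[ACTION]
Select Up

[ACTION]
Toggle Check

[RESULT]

>[x] project/                                             
   [x] test.rs                                            
   [x] components/                                        
     [x] helpers.txt                                      
     [x] server.ts                                        
     [x] types.css                                        
     [x] Makefile                                         
     [x] README.md                                        
   [x] types.ts                                           
   [x] main.yaml                                          
                                                          
                                                          
                                                          
                                                          
                                                          
                                                          
                                                          
                                                          
                                                          
                                                          
                                                          
                                                          
                                                          
                                                          
                                                          
                                                          


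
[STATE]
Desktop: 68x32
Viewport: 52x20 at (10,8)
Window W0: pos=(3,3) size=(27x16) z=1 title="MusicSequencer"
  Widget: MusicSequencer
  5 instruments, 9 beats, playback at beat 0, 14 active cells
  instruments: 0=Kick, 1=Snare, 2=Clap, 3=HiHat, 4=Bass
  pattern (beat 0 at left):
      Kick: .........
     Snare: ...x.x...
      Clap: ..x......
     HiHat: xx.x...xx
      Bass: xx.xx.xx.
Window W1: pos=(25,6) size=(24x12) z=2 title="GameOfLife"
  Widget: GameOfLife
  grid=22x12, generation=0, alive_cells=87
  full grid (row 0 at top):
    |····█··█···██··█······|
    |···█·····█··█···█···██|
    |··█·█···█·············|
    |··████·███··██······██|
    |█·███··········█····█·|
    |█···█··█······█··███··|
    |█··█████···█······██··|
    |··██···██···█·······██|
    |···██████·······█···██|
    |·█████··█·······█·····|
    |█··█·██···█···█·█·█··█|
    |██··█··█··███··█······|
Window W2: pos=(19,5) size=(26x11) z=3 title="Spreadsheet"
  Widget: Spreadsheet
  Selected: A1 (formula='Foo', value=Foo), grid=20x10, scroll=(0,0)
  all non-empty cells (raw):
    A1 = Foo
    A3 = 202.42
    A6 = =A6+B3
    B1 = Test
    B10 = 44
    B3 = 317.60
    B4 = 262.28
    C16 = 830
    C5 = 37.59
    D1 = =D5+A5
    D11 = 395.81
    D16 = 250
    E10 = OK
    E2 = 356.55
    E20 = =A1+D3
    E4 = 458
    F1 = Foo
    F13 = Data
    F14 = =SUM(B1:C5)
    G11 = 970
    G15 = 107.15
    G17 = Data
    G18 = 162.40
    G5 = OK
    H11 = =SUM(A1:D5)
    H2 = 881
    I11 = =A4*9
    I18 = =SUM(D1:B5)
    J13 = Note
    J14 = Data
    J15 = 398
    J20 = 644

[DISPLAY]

···█·█···┃A1: Foo                 ┃───┨             
··█······┃       A       B       C┃   ┃             
██·█···██┃------------------------┃···┃             
██·██·██·┃  1 [Foo]   Test        ┃·██┃             
         ┃  2        0       0    ┃·█·┃             
         ┃  3   202.42  317.60    ┃█··┃             
         ┃  4        0  262.28    ┃█··┃             
         ┗━━━━━━━━━━━━━━━━━━━━━━━━┛·██┃             
               ┃···██████·······█···██┃             
               ┗━━━━━━━━━━━━━━━━━━━━━━┛             
━━━━━━━━━━━━━━━━━━━┛                                
                                                    
                                                    
                                                    
                                                    
                                                    
                                                    
                                                    
                                                    
                                                    


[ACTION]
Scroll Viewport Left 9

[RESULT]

  ┃ Snare···█·█···┃A1: Foo                 ┃───┨    
  ┃  Clap··█······┃       A       B       C┃   ┃    
  ┃ HiHat██·█···██┃------------------------┃···┃    
  ┃  Bass██·██·██·┃  1 [Foo]   Test        ┃·██┃    
  ┃               ┃  2        0       0    ┃·█·┃    
  ┃               ┃  3   202.42  317.60    ┃█··┃    
  ┃               ┃  4        0  262.28    ┃█··┃    
  ┃               ┗━━━━━━━━━━━━━━━━━━━━━━━━┛·██┃    
  ┃                     ┃···██████·······█···██┃    
  ┃                     ┗━━━━━━━━━━━━━━━━━━━━━━┛    
  ┗━━━━━━━━━━━━━━━━━━━━━━━━━┛                       
                                                    
                                                    
                                                    
                                                    
                                                    
                                                    
                                                    
                                                    
                                                    


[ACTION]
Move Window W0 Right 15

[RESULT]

                 ┃┃A1: Foo                 ┃───┨    
                 ┃┃       A       B       C┃   ┃    
                 ┃┃------------------------┃···┃    
                 ┃┃  1 [Foo]   Test        ┃·██┃    
                 ┃┃  2        0       0    ┃·█·┃    
                 ┃┃  3   202.42  317.60    ┃█··┃    
                 ┃┃  4        0  262.28    ┃█··┃    
                 ┃┗━━━━━━━━━━━━━━━━━━━━━━━━┛·██┃    
                 ┃      ┃···██████·······█···██┃    
                 ┃      ┗━━━━━━━━━━━━━━━━━━━━━━┛    
                 ┗━━━━━━━━━━━━━━━━━━━━━━━━━┛        
                                                    
                                                    
                                                    
                                                    
                                                    
                                                    
                                                    
                                                    
                                                    


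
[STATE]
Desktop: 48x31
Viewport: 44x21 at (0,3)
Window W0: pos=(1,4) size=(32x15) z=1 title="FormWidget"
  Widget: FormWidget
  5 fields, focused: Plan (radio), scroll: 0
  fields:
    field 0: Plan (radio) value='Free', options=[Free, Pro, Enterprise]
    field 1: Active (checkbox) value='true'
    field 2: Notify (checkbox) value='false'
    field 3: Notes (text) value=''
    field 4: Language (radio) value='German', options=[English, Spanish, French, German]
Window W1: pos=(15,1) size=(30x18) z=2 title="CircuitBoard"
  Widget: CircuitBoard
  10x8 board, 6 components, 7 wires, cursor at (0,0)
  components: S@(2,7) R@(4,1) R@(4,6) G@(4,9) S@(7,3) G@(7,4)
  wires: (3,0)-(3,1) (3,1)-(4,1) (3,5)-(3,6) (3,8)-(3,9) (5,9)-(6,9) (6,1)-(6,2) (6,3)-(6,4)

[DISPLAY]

               ┠────────────────────────────
 ┏━━━━━━━━━━━━━┃   0 1 2 3 4 5 6 7 8 9      
 ┃ FormWidget  ┃0  [.]                      
 ┠─────────────┃                            
 ┃> Plan:      ┃1                           
 ┃  Active:    ┃                            
 ┃  Notify:    ┃2                           
 ┃  Notes:     ┃                            
 ┃  Language:  ┃3   · ─ ·               · ─ 
 ┃             ┃        │                   
 ┃             ┃4       R                   
 ┃             ┃                            
 ┃             ┃5                           
 ┃             ┃                            
 ┃             ┃6       · ─ ·   · ─ ·       
 ┗━━━━━━━━━━━━━┗━━━━━━━━━━━━━━━━━━━━━━━━━━━━
                                            
                                            
                                            
                                            
                                            


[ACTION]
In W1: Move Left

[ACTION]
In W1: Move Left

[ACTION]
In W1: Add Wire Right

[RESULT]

               ┠────────────────────────────
 ┏━━━━━━━━━━━━━┃   0 1 2 3 4 5 6 7 8 9      
 ┃ FormWidget  ┃0  [.]─ ·                   
 ┠─────────────┃                            
 ┃> Plan:      ┃1                           
 ┃  Active:    ┃                            
 ┃  Notify:    ┃2                           
 ┃  Notes:     ┃                            
 ┃  Language:  ┃3   · ─ ·               · ─ 
 ┃             ┃        │                   
 ┃             ┃4       R                   
 ┃             ┃                            
 ┃             ┃5                           
 ┃             ┃                            
 ┃             ┃6       · ─ ·   · ─ ·       
 ┗━━━━━━━━━━━━━┗━━━━━━━━━━━━━━━━━━━━━━━━━━━━
                                            
                                            
                                            
                                            
                                            


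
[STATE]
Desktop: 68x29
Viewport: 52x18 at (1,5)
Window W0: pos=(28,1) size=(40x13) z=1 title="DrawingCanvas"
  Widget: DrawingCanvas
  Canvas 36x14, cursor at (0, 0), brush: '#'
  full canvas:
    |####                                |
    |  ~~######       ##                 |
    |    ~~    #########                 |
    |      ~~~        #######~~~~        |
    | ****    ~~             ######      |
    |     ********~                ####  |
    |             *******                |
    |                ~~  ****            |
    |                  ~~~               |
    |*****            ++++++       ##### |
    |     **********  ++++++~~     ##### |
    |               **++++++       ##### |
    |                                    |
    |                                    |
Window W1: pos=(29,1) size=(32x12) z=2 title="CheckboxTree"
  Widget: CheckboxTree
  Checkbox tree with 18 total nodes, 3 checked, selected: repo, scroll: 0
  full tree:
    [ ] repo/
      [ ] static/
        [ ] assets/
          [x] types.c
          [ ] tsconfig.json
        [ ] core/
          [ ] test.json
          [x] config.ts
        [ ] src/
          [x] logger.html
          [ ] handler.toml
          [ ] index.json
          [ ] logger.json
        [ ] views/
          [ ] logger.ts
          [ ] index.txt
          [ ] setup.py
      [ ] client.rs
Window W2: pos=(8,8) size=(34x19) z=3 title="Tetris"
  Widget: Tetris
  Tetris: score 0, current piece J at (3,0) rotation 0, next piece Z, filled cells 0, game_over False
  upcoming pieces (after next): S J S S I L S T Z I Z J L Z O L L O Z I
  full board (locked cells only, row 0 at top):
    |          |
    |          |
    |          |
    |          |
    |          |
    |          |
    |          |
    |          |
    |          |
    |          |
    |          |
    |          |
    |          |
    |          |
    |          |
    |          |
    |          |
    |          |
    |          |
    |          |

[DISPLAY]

                           ┃┃   [-] static/         
                           ┃┃     [-] assets/       
                           ┃┃       [x] types.c     
       ┏━━━━━━━━━━━━━━━━━━━━━━━━━━━━━━━━┓sconfig.jso
       ┃ Tetris                         ┃e/         
       ┠────────────────────────────────┨est.json   
       ┃          │Next:                ┃onfig.ts   
       ┃          │▓▓                   ┃━━━━━━━━━━━
       ┃          │ ▓▓                  ┃━━━━━━━━━━━
       ┃          │                     ┃           
       ┃          │                     ┃           
       ┃          │                     ┃           
       ┃          │Score:               ┃           
       ┃          │0                    ┃           
       ┃          │                     ┃           
       ┃          │                     ┃           
       ┃          │                     ┃           
       ┃          │                     ┃           


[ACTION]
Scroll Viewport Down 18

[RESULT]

       ┃          │Next:                ┃onfig.ts   
       ┃          │▓▓                   ┃━━━━━━━━━━━
       ┃          │ ▓▓                  ┃━━━━━━━━━━━
       ┃          │                     ┃           
       ┃          │                     ┃           
       ┃          │                     ┃           
       ┃          │Score:               ┃           
       ┃          │0                    ┃           
       ┃          │                     ┃           
       ┃          │                     ┃           
       ┃          │                     ┃           
       ┃          │                     ┃           
       ┃          │                     ┃           
       ┃          │                     ┃           
       ┃          │                     ┃           
       ┗━━━━━━━━━━━━━━━━━━━━━━━━━━━━━━━━┛           
                                                    
                                                    


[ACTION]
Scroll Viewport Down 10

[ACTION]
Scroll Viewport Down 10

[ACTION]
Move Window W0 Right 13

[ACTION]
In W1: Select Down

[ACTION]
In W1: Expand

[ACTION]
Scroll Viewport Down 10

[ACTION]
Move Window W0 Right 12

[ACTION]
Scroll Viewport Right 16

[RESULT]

   │Next:                ┃onfig.ts          ┃      ┃
   │▓▓                   ┃━━━━━━━━━━━━━━━━━━┛      ┃
   │ ▓▓                  ┃━━━━━━━━━━━━━━━━━━━━━━━━━┛
   │                     ┃                          
   │                     ┃                          
   │                     ┃                          
   │Score:               ┃                          
   │0                    ┃                          
   │                     ┃                          
   │                     ┃                          
   │                     ┃                          
   │                     ┃                          
   │                     ┃                          
   │                     ┃                          
   │                     ┃                          
━━━━━━━━━━━━━━━━━━━━━━━━━┛                          
                                                    
                                                    
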